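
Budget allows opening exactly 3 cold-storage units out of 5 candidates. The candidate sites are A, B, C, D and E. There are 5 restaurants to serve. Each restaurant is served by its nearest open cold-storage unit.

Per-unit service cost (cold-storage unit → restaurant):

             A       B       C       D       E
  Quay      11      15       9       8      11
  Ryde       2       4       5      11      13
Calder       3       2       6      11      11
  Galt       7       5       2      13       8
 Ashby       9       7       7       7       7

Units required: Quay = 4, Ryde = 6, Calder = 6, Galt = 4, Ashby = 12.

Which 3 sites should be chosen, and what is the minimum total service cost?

With exactly 3 open, each restaurant uses its cheapest among the chosen.
{A, B, C}: Quay→C 9·4=36, Ryde→A 2·6=12, Calder→B 2·6=12, Galt→C 2·4=8, Ashby→B 7·12=84. Service cost 152.
{A, C, D}: service cost 154
{A, C, E}: service cost 158
Among all 10 size-3 choices, {A, B, C} is lowest.

Choose A, B and C; total service cost 152.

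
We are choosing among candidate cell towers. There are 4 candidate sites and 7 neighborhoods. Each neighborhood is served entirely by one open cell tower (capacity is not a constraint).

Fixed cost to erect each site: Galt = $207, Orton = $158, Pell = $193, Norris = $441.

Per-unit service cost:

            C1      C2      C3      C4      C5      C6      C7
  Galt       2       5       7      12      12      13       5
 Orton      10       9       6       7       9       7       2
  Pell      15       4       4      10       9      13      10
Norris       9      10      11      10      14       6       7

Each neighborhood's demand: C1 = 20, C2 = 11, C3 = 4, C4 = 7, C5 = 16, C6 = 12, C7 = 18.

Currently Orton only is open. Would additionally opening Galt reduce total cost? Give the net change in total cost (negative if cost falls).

No — net change +3 (cost rises by 3).

Current service cost with {Orton}: 636.
Adding Galt: each neighborhood re-picks its cheapest; new service cost 432, saving 204.
Extra fixed cost: 207. Net change = 207 − 204 = 3.
(Totals: 794 → 797.)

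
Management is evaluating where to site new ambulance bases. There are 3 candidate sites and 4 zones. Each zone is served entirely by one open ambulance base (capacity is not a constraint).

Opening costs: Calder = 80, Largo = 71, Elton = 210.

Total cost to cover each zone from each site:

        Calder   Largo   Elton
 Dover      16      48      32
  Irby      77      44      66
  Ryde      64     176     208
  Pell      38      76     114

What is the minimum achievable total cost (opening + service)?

Minimum total cost: 275

For any fixed open set, each zone goes to its cheapest open site; total = fixed + service.
{Calder}: Dover→Calder 16, Irby→Calder 77, Ryde→Calder 64, Pell→Calder 38. Service 195; fixed 80; total 275.
{Calder, Largo}: service 162 + fixed 151 = 313
{Largo}: service 344 + fixed 71 = 415
{Calder, Largo, Elton}: Dover→Calder 16, Irby→Largo 44, Ryde→Calder 64, Pell→Calder 38. Service 162; fixed 361; total 523.
No other subset beats 275.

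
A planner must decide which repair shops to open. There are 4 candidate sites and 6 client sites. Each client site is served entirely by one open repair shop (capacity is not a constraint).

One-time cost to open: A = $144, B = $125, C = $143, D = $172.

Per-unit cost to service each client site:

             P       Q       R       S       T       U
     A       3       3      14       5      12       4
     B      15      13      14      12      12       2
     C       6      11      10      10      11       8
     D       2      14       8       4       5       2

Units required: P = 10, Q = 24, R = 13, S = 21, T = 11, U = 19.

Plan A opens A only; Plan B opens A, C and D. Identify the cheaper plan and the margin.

Plan A: {A}: P→A 3·10=30, Q→A 3·24=72, R→A 14·13=182, S→A 5·21=105, T→A 12·11=132, U→A 4·19=76. Service 597; fixed 144; total 741.
Plan B: {A, C, D}: P→D 2·10=20, Q→A 3·24=72, R→D 8·13=104, S→D 4·21=84, T→D 5·11=55, U→D 2·19=38. Service 373; fixed 459; total 832.
Difference: |741 − 832| = 91.

Plan A is cheaper by 91.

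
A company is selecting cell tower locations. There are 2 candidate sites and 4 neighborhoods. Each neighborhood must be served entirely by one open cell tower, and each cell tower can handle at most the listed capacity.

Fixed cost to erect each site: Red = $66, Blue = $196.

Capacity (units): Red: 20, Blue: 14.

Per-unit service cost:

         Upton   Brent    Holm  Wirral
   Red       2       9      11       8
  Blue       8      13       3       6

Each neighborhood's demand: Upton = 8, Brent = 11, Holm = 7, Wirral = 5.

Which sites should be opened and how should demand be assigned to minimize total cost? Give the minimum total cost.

Open {Red, Blue}: Upton→Red 2·8=16, Brent→Red 9·11=99, Holm→Blue 3·7=21, Wirral→Blue 6·5=30.
Loads: Red carries 19/20, Blue carries 12/14. Service 166; fixed 262; total 428.
Next best feasible plan costs 532.

Minimum total cost: 428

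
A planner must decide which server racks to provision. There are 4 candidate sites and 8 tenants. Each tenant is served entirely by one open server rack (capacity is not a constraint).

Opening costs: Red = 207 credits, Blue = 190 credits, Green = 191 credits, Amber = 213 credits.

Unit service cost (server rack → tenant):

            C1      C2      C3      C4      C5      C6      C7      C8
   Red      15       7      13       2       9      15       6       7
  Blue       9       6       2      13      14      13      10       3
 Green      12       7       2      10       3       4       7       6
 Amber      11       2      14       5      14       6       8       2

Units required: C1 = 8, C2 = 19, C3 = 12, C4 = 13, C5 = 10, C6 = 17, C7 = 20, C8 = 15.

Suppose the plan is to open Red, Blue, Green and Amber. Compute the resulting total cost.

Total cost: 1209

Each tenant is assigned to its cheapest site among the open ones.
{Red, Blue, Green, Amber}: C1→Blue 9·8=72, C2→Amber 2·19=38, C3→Blue 2·12=24, C4→Red 2·13=26, C5→Green 3·10=30, C6→Green 4·17=68, C7→Red 6·20=120, C8→Amber 2·15=30. Service 408; fixed 801; total 1209.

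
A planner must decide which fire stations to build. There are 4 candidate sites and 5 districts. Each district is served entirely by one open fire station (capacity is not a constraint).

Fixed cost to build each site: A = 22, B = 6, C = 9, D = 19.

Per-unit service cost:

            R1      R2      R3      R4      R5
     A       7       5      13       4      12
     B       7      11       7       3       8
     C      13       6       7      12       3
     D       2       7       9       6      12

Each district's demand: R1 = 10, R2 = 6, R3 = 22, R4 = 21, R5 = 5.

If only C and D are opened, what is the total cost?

Total cost: 379

Each district is assigned to its cheapest site among the open ones.
{C, D}: R1→D 2·10=20, R2→C 6·6=36, R3→C 7·22=154, R4→D 6·21=126, R5→C 3·5=15. Service 351; fixed 28; total 379.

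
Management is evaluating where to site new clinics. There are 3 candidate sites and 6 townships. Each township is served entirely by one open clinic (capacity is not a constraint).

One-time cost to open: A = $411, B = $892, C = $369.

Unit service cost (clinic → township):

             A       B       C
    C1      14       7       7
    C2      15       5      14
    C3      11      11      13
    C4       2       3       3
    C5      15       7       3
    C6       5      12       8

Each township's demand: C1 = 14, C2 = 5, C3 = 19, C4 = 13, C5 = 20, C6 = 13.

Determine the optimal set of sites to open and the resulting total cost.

For any fixed open set, each township goes to its cheapest open site; total = fixed + service.
{C}: C1→C 7·14=98, C2→C 14·5=70, C3→C 13·19=247, C4→C 3·13=39, C5→C 3·20=60, C6→C 8·13=104. Service 618; fixed 369; total 987.
{A}: service 871 + fixed 411 = 1282
{A, C}: service 528 + fixed 780 = 1308
{A, B, C}: service 483 + fixed 1672 = 2155
No other subset beats 987.

Open C only; minimum total cost 987.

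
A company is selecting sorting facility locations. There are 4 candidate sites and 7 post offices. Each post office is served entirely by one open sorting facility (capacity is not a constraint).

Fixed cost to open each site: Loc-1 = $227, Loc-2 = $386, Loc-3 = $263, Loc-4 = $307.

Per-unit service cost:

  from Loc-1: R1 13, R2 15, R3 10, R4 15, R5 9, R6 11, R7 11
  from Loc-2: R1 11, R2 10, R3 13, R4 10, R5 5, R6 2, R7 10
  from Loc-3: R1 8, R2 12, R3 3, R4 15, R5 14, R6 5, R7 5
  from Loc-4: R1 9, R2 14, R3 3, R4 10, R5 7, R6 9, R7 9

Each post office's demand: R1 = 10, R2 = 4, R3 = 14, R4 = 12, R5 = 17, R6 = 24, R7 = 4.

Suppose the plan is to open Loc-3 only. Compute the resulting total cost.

Each post office is assigned to its cheapest site among the open ones.
{Loc-3}: R1→Loc-3 8·10=80, R2→Loc-3 12·4=48, R3→Loc-3 3·14=42, R4→Loc-3 15·12=180, R5→Loc-3 14·17=238, R6→Loc-3 5·24=120, R7→Loc-3 5·4=20. Service 728; fixed 263; total 991.

Total cost: 991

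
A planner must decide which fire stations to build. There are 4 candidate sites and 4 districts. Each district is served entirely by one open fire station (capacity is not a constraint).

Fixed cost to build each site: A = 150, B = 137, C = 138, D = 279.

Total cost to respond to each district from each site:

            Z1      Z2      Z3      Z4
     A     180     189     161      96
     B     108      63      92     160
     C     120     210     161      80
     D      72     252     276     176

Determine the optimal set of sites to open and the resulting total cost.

Open B only; minimum total cost 560.

For any fixed open set, each district goes to its cheapest open site; total = fixed + service.
{B}: Z1→B 108, Z2→B 63, Z3→B 92, Z4→B 160. Service 423; fixed 137; total 560.
{B, C}: service 343 + fixed 275 = 618
{A, B}: service 359 + fixed 287 = 646
{A, B, C, D}: service 307 + fixed 704 = 1011
(All 15 nonempty subsets were checked; B only is lowest.)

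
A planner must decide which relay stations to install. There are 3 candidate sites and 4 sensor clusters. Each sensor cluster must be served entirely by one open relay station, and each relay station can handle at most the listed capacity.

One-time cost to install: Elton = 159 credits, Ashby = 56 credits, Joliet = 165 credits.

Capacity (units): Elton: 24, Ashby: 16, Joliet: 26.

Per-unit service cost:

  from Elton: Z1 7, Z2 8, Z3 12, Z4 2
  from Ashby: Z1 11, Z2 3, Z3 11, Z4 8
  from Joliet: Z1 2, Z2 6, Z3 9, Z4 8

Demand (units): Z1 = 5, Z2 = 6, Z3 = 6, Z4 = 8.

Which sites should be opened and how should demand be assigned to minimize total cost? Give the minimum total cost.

Minimum total cost: 329

Open {Joliet}: Z1→Joliet 2·5=10, Z2→Joliet 6·6=36, Z3→Joliet 9·6=54, Z4→Joliet 8·8=64.
Loads: Joliet carries 25/26. Service 164; fixed 165; total 329.
Next best feasible plan costs 350.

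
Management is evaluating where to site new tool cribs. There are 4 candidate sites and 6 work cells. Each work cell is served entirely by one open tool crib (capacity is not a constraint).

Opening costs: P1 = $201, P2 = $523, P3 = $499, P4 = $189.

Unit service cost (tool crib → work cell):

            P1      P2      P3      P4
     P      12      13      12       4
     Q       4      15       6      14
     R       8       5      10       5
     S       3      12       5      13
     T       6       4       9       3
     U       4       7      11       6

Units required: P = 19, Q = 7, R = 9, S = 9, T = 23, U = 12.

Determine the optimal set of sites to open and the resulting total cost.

For any fixed open set, each work cell goes to its cheapest open site; total = fixed + service.
{P4}: P→P4 4·19=76, Q→P4 14·7=98, R→P4 5·9=45, S→P4 13·9=117, T→P4 3·23=69, U→P4 6·12=72. Service 477; fixed 189; total 666.
{P1, P4}: P→P4 4·19=76, Q→P1 4·7=28, R→P4 5·9=45, S→P1 3·9=27, T→P4 3·23=69, U→P1 4·12=48. Service 293; fixed 390; total 683.
{P1}: service 541 + fixed 201 = 742
{P1, P2, P3, P4}: P→P4 4·19=76, Q→P1 4·7=28, R→P2 5·9=45, S→P1 3·9=27, T→P4 3·23=69, U→P1 4·12=48. Service 293; fixed 1412; total 1705.
No other subset beats 666.

Open P4 only; minimum total cost 666.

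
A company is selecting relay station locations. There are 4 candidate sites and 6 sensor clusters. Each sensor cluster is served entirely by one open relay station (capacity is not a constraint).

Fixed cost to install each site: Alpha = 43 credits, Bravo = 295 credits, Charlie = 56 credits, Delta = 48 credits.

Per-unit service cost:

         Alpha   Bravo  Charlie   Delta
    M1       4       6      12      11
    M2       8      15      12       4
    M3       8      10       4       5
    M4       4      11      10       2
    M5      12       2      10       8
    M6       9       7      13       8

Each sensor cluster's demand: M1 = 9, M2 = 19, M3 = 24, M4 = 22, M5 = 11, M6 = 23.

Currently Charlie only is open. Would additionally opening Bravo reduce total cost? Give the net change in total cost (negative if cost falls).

No — net change +15 (cost rises by 15).

Current service cost with {Charlie}: 1061.
Adding Bravo: each sensor cluster re-picks its cheapest; new service cost 781, saving 280.
Extra fixed cost: 295. Net change = 295 − 280 = 15.
(Totals: 1117 → 1132.)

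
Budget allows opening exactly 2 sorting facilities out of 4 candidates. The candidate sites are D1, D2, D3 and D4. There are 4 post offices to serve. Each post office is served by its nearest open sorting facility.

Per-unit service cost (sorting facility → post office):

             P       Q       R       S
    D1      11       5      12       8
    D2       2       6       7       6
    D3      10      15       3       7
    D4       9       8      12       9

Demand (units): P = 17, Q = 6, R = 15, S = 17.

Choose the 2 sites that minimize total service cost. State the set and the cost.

Choose D2 and D3; total service cost 217.

With exactly 2 open, each post office uses its cheapest among the chosen.
{D2, D3}: P→D2 2·17=34, Q→D2 6·6=36, R→D3 3·15=45, S→D2 6·17=102. Service cost 217.
{D1, D2}: service cost 271
{D2, D4}: service cost 277
Among all 6 size-2 choices, {D2, D3} is lowest.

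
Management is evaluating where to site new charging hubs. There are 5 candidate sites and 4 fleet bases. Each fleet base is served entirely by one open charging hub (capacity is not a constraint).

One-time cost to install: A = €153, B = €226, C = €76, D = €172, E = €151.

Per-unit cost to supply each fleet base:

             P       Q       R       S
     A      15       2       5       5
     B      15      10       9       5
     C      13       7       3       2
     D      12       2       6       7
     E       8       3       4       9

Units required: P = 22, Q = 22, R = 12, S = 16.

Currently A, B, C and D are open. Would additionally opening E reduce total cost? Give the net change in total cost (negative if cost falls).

Current service cost with {A, B, C, D}: 376.
Adding E: each fleet base re-picks its cheapest; new service cost 288, saving 88.
Extra fixed cost: 151. Net change = 151 − 88 = 63.
(Totals: 1003 → 1066.)

No — net change +63 (cost rises by 63).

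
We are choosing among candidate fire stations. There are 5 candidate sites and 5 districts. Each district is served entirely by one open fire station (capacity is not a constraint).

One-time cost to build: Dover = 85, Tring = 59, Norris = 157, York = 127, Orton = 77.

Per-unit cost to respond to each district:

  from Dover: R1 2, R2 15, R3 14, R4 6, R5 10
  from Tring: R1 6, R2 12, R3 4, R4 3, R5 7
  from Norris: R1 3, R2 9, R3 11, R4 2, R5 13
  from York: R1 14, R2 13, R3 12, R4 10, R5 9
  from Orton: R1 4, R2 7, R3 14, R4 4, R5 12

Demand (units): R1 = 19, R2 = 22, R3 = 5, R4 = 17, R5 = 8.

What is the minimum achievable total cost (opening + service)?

Minimum total cost: 493

For any fixed open set, each district goes to its cheapest open site; total = fixed + service.
{Tring, Orton}: R1→Orton 4·19=76, R2→Orton 7·22=154, R3→Tring 4·5=20, R4→Tring 3·17=51, R5→Tring 7·8=56. Service 357; fixed 136; total 493.
{Dover, Tring, Orton}: R1→Dover 2·19=38, R2→Orton 7·22=154, R3→Tring 4·5=20, R4→Tring 3·17=51, R5→Tring 7·8=56. Service 319; fixed 221; total 540.
{Orton}: R1→Orton 4·19=76, R2→Orton 7·22=154, R3→Orton 14·5=70, R4→Orton 4·17=68, R5→Orton 12·8=96. Service 464; fixed 77; total 541.
{Dover, Tring, Norris, York, Orton}: service 302 + fixed 505 = 807
No other subset beats 493.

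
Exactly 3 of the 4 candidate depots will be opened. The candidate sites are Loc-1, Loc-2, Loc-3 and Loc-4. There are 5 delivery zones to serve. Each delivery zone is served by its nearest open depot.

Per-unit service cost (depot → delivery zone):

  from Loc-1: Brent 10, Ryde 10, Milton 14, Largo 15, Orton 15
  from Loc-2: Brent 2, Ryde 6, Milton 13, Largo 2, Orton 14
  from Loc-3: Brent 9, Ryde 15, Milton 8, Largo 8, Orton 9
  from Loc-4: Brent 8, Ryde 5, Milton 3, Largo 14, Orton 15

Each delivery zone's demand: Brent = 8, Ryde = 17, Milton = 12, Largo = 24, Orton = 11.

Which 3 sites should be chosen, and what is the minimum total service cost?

Choose Loc-2, Loc-3 and Loc-4; total service cost 284.

With exactly 3 open, each delivery zone uses its cheapest among the chosen.
{Loc-2, Loc-3, Loc-4}: Brent→Loc-2 2·8=16, Ryde→Loc-4 5·17=85, Milton→Loc-4 3·12=36, Largo→Loc-2 2·24=48, Orton→Loc-3 9·11=99. Service cost 284.
{Loc-1, Loc-2, Loc-4}: service cost 339
{Loc-1, Loc-2, Loc-3}: service cost 361
Among all 4 size-3 choices, {Loc-2, Loc-3, Loc-4} is lowest.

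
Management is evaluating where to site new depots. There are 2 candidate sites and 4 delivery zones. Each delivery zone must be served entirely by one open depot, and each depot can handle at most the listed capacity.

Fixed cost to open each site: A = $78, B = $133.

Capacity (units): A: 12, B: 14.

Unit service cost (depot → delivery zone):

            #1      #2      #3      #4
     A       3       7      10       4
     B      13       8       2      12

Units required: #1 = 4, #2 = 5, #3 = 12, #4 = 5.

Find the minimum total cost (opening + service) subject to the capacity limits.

Minimum total cost: 483

Open {A, B}: #1→B 13·4=52, #2→B 8·5=40, #3→A 10·12=120, #4→B 12·5=60.
Loads: A carries 12/12, B carries 14/14. Service 272; fixed 211; total 483.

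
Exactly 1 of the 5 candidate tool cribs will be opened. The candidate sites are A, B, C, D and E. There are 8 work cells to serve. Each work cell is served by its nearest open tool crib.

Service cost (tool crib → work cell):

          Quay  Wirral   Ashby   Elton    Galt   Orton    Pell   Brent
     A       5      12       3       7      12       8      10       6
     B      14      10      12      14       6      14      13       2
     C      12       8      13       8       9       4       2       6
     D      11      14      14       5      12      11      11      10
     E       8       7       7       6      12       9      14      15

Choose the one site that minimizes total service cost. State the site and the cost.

With exactly 1 open, each work cell uses its cheapest among the chosen.
{C}: Quay→C 12, Wirral→C 8, Ashby→C 13, Elton→C 8, Galt→C 9, Orton→C 4, Pell→C 2, Brent→C 6. Service cost 62.
{A}: service cost 63
{E}: service cost 78
Among all 5 size-1 choices, {C} is lowest.

Choose C only; total service cost 62.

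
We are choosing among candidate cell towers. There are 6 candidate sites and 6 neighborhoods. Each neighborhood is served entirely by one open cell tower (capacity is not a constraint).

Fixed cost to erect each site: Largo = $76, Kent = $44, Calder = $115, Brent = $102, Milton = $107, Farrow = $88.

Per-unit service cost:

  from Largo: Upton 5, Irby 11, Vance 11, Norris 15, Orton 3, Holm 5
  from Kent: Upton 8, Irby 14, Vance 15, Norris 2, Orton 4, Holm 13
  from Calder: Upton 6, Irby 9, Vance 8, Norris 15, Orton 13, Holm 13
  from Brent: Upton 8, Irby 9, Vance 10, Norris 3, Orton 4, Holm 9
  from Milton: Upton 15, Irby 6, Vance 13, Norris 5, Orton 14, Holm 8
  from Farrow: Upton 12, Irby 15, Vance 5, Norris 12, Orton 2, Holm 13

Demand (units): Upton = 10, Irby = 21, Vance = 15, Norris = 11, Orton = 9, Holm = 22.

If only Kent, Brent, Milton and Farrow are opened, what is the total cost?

Total cost: 838

Each neighborhood is assigned to its cheapest site among the open ones.
{Kent, Brent, Milton, Farrow}: Upton→Kent 8·10=80, Irby→Milton 6·21=126, Vance→Farrow 5·15=75, Norris→Kent 2·11=22, Orton→Farrow 2·9=18, Holm→Milton 8·22=176. Service 497; fixed 341; total 838.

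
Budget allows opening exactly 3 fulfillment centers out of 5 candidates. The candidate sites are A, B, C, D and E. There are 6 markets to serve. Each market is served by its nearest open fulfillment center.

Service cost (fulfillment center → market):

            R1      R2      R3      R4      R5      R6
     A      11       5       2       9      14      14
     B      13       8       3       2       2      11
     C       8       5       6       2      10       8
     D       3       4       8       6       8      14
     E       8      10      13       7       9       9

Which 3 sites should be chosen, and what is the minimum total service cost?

Choose B, C and D; total service cost 22.

With exactly 3 open, each market uses its cheapest among the chosen.
{B, C, D}: R1→D 3, R2→D 4, R3→B 3, R4→B 2, R5→B 2, R6→C 8. Service cost 22.
{B, D, E}: service cost 23
{A, B, D}: service cost 24
Among all 10 size-3 choices, {B, C, D} is lowest.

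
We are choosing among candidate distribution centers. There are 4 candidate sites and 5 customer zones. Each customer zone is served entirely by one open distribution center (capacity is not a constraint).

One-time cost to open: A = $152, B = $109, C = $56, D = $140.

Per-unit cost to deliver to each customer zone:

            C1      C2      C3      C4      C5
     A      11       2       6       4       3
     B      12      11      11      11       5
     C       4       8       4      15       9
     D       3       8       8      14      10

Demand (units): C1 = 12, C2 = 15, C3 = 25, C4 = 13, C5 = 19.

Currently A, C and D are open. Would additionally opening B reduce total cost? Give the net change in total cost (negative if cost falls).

Current service cost with {A, C, D}: 275.
Adding B: each customer zone re-picks its cheapest; new service cost 275, saving 0.
Extra fixed cost: 109. Net change = 109 − 0 = 109.
(Totals: 623 → 732.)

No — net change +109 (cost rises by 109).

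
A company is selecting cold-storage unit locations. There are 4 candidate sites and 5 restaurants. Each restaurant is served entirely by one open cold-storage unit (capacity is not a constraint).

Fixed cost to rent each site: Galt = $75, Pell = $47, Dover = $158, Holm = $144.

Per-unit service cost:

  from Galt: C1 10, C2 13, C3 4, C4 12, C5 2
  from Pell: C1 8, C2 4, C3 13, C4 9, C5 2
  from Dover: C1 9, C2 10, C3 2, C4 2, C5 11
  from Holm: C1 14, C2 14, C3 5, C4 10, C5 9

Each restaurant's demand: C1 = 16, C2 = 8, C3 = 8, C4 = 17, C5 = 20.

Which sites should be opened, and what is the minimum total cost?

Open Pell and Dover; minimum total cost 455.

For any fixed open set, each restaurant goes to its cheapest open site; total = fixed + service.
{Pell, Dover}: C1→Pell 8·16=128, C2→Pell 4·8=32, C3→Dover 2·8=16, C4→Dover 2·17=34, C5→Pell 2·20=40. Service 250; fixed 205; total 455.
{Pell}: C1→Pell 8·16=128, C2→Pell 4·8=32, C3→Pell 13·8=104, C4→Pell 9·17=153, C5→Pell 2·20=40. Service 457; fixed 47; total 504.
{Galt, Pell}: service 385 + fixed 122 = 507
{Galt, Pell, Dover, Holm}: C1→Pell 8·16=128, C2→Pell 4·8=32, C3→Dover 2·8=16, C4→Dover 2·17=34, C5→Galt 2·20=40. Service 250; fixed 424; total 674.
(All 15 nonempty subsets were checked; Pell and Dover is lowest.)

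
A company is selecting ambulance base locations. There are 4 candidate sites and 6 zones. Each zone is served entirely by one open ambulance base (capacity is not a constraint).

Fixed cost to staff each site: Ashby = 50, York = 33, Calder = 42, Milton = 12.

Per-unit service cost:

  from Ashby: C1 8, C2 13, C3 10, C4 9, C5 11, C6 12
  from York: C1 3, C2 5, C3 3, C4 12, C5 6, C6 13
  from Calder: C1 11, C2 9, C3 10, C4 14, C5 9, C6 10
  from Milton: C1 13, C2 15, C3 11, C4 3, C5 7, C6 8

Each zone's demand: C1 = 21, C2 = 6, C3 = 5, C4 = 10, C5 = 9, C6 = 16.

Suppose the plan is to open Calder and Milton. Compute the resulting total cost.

Each zone is assigned to its cheapest site among the open ones.
{Calder, Milton}: C1→Calder 11·21=231, C2→Calder 9·6=54, C3→Calder 10·5=50, C4→Milton 3·10=30, C5→Milton 7·9=63, C6→Milton 8·16=128. Service 556; fixed 54; total 610.

Total cost: 610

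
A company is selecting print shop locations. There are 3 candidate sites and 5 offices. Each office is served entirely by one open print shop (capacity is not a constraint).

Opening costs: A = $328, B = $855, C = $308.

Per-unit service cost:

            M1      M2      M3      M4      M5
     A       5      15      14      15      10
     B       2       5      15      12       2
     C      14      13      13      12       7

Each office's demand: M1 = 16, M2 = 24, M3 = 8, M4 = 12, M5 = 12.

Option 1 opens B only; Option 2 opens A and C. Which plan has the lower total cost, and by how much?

Option 1 is cheaper by 65.

Option 1: {B}: M1→B 2·16=32, M2→B 5·24=120, M3→B 15·8=120, M4→B 12·12=144, M5→B 2·12=24. Service 440; fixed 855; total 1295.
Option 2: {A, C}: M1→A 5·16=80, M2→C 13·24=312, M3→C 13·8=104, M4→C 12·12=144, M5→C 7·12=84. Service 724; fixed 636; total 1360.
Difference: |1295 − 1360| = 65.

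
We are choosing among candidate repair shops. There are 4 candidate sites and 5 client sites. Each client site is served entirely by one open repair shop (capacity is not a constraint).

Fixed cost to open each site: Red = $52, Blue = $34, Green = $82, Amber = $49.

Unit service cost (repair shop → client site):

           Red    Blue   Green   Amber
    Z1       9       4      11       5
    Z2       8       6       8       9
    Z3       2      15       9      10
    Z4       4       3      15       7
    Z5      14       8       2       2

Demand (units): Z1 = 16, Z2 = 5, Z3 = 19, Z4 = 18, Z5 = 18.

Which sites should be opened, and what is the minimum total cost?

For any fixed open set, each client site goes to its cheapest open site; total = fixed + service.
{Red, Blue, Amber}: Z1→Blue 4·16=64, Z2→Blue 6·5=30, Z3→Red 2·19=38, Z4→Blue 3·18=54, Z5→Amber 2·18=36. Service 222; fixed 135; total 357.
{Red, Amber}: service 266 + fixed 101 = 367
{Red, Blue, Green}: service 222 + fixed 168 = 390
{Red, Blue, Green, Amber}: Z1→Blue 4·16=64, Z2→Blue 6·5=30, Z3→Red 2·19=38, Z4→Blue 3·18=54, Z5→Green 2·18=36. Service 222; fixed 217; total 439.
No other subset beats 357.

Open Red, Blue and Amber; minimum total cost 357.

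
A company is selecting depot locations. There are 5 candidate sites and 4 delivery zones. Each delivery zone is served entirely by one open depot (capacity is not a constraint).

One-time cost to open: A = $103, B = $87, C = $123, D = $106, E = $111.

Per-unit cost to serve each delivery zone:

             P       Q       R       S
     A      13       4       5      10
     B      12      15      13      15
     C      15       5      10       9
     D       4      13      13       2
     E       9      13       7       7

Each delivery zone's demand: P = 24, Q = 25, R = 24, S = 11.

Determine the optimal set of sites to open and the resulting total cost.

Open A and D; minimum total cost 547.

For any fixed open set, each delivery zone goes to its cheapest open site; total = fixed + service.
{A, D}: P→D 4·24=96, Q→A 4·25=100, R→A 5·24=120, S→D 2·11=22. Service 338; fixed 209; total 547.
{A, B, D}: P→D 4·24=96, Q→A 4·25=100, R→A 5·24=120, S→D 2·11=22. Service 338; fixed 296; total 634.
{A, D, E}: service 338 + fixed 320 = 658
{A, B, C, D, E}: P→D 4·24=96, Q→A 4·25=100, R→A 5·24=120, S→D 2·11=22. Service 338; fixed 530; total 868.
No other subset beats 547.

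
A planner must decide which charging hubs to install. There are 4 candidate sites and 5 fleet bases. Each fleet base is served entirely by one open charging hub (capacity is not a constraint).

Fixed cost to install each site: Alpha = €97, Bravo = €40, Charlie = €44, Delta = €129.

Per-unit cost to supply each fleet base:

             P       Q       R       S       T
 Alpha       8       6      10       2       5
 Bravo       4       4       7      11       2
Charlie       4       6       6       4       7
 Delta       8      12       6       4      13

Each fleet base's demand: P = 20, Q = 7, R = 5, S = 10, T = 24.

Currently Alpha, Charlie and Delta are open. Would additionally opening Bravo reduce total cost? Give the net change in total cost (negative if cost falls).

Current service cost with {Alpha, Charlie, Delta}: 292.
Adding Bravo: each fleet base re-picks its cheapest; new service cost 206, saving 86.
Extra fixed cost: 40. Net change = 40 − 86 = -46.
(Totals: 562 → 516.)

Yes — net change −46 (cost falls by 46).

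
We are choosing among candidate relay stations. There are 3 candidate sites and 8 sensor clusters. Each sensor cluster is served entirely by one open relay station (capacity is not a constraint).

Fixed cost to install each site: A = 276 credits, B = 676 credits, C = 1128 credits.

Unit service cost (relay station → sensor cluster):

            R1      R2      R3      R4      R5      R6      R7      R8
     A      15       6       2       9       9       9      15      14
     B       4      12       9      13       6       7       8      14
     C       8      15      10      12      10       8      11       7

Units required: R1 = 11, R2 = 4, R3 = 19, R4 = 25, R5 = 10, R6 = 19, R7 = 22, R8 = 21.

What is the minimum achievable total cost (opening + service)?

For any fixed open set, each sensor cluster goes to its cheapest open site; total = fixed + service.
{A}: R1→A 15·11=165, R2→A 6·4=24, R3→A 2·19=38, R4→A 9·25=225, R5→A 9·10=90, R6→A 9·19=171, R7→A 15·22=330, R8→A 14·21=294. Service 1337; fixed 276; total 1613.
{B}: R1→B 4·11=44, R2→B 12·4=48, R3→B 9·19=171, R4→B 13·25=325, R5→B 6·10=60, R6→B 7·19=133, R7→B 8·22=176, R8→B 14·21=294. Service 1251; fixed 676; total 1927.
{A, B}: service 994 + fixed 952 = 1946
{A, B, C}: R1→B 4·11=44, R2→A 6·4=24, R3→A 2·19=38, R4→A 9·25=225, R5→B 6·10=60, R6→B 7·19=133, R7→B 8·22=176, R8→C 7·21=147. Service 847; fixed 2080; total 2927.
(All 7 nonempty subsets were checked; A only is lowest.)

Minimum total cost: 1613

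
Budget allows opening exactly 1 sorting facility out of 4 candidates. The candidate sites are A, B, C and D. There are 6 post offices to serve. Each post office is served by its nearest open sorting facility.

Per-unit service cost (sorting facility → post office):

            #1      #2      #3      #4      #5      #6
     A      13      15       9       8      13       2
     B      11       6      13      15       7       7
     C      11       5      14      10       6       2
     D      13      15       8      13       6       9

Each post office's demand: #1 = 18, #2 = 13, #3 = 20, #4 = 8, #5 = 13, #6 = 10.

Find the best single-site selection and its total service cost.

Choose C only; total service cost 721.

With exactly 1 open, each post office uses its cheapest among the chosen.
{C}: #1→C 11·18=198, #2→C 5·13=65, #3→C 14·20=280, #4→C 10·8=80, #5→C 6·13=78, #6→C 2·10=20. Service cost 721.
{B}: service cost 817
{D}: service cost 861
Among all 4 size-1 choices, {C} is lowest.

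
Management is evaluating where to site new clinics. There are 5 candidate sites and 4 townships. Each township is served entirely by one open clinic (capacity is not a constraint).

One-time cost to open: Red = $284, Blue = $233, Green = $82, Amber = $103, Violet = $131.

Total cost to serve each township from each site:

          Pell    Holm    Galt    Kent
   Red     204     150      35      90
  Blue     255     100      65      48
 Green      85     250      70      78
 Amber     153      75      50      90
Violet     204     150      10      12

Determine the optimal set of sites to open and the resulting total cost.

Open Green and Violet; minimum total cost 470.

For any fixed open set, each township goes to its cheapest open site; total = fixed + service.
{Green, Violet}: Pell→Green 85, Holm→Violet 150, Galt→Violet 10, Kent→Violet 12. Service 257; fixed 213; total 470.
{Amber}: service 368 + fixed 103 = 471
{Green, Amber}: Pell→Green 85, Holm→Amber 75, Galt→Amber 50, Kent→Green 78. Service 288; fixed 185; total 473.
{Red, Blue, Green, Amber, Violet}: service 182 + fixed 833 = 1015
No other subset beats 470.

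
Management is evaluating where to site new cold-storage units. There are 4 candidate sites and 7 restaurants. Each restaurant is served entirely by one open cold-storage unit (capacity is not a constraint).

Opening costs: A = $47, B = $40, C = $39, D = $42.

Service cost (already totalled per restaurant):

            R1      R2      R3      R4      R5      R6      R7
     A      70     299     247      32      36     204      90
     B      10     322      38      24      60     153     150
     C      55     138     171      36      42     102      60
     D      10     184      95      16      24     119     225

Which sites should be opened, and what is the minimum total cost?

For any fixed open set, each restaurant goes to its cheapest open site; total = fixed + service.
{B, C}: R1→B 10, R2→C 138, R3→B 38, R4→B 24, R5→C 42, R6→C 102, R7→C 60. Service 414; fixed 79; total 493.
{B, C, D}: R1→B 10, R2→C 138, R3→B 38, R4→D 16, R5→D 24, R6→C 102, R7→C 60. Service 388; fixed 121; total 509.
{C, D}: service 445 + fixed 81 = 526
{A, B, C, D}: service 388 + fixed 168 = 556
No other subset beats 493.

Open B and C; minimum total cost 493.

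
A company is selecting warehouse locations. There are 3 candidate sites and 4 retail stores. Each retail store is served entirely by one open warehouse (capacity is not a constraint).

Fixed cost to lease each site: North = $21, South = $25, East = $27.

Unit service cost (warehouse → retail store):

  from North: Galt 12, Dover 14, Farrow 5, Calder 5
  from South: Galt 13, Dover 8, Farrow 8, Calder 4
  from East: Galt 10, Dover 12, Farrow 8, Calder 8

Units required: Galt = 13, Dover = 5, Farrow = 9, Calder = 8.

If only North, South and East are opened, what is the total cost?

Each retail store is assigned to its cheapest site among the open ones.
{North, South, East}: Galt→East 10·13=130, Dover→South 8·5=40, Farrow→North 5·9=45, Calder→South 4·8=32. Service 247; fixed 73; total 320.

Total cost: 320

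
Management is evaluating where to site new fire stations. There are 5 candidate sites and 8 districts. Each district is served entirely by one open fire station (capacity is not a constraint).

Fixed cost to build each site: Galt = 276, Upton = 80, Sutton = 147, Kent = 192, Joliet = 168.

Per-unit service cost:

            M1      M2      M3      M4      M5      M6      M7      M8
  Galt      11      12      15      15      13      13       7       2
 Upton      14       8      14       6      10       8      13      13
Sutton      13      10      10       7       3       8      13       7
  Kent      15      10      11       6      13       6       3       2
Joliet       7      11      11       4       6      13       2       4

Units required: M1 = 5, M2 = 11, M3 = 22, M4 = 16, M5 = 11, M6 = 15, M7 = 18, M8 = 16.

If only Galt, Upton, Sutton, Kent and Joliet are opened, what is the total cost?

Each district is assigned to its cheapest site among the open ones.
{Galt, Upton, Sutton, Kent, Joliet}: M1→Joliet 7·5=35, M2→Upton 8·11=88, M3→Sutton 10·22=220, M4→Joliet 4·16=64, M5→Sutton 3·11=33, M6→Kent 6·15=90, M7→Joliet 2·18=36, M8→Galt 2·16=32. Service 598; fixed 863; total 1461.

Total cost: 1461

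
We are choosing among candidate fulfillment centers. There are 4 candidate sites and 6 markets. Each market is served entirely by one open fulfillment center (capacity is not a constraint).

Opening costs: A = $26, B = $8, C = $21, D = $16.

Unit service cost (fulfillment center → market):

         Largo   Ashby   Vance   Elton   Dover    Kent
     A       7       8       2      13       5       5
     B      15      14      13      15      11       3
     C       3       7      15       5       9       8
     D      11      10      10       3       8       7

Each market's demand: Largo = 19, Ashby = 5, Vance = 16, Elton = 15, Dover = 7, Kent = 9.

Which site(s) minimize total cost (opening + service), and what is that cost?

For any fixed open set, each market goes to its cheapest open site; total = fixed + service.
{A, B, C, D}: Largo→C 3·19=57, Ashby→C 7·5=35, Vance→A 2·16=32, Elton→D 3·15=45, Dover→A 5·7=35, Kent→B 3·9=27. Service 231; fixed 71; total 302.
{A, C, D}: service 249 + fixed 63 = 312
{A, B, C}: Largo→C 3·19=57, Ashby→C 7·5=35, Vance→A 2·16=32, Elton→C 5·15=75, Dover→A 5·7=35, Kent→B 3·9=27. Service 261; fixed 55; total 316.
{B}: service 892 + fixed 8 = 900
(All 15 nonempty subsets were checked; A, B, C and D is lowest.)

Open A, B, C and D; minimum total cost 302.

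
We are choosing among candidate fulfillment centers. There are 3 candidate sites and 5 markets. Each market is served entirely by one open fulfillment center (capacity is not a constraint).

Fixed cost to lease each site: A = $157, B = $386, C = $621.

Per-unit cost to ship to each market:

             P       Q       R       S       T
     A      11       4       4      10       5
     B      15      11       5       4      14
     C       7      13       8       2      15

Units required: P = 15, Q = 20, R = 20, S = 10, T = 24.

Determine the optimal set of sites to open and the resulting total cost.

Open A only; minimum total cost 702.

For any fixed open set, each market goes to its cheapest open site; total = fixed + service.
{A}: P→A 11·15=165, Q→A 4·20=80, R→A 4·20=80, S→A 10·10=100, T→A 5·24=120. Service 545; fixed 157; total 702.
{A, B}: service 485 + fixed 543 = 1028
{A, C}: P→C 7·15=105, Q→A 4·20=80, R→A 4·20=80, S→C 2·10=20, T→A 5·24=120. Service 405; fixed 778; total 1183.
{A, B, C}: P→C 7·15=105, Q→A 4·20=80, R→A 4·20=80, S→C 2·10=20, T→A 5·24=120. Service 405; fixed 1164; total 1569.
No other subset beats 702.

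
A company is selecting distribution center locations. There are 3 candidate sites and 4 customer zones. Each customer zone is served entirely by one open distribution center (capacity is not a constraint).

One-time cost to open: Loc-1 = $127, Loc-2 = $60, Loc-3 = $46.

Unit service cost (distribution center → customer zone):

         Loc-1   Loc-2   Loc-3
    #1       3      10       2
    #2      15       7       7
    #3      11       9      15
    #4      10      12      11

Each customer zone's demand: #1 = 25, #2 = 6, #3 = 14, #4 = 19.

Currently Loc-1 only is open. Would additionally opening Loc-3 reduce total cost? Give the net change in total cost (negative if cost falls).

Yes — net change −27 (cost falls by 27).

Current service cost with {Loc-1}: 509.
Adding Loc-3: each customer zone re-picks its cheapest; new service cost 436, saving 73.
Extra fixed cost: 46. Net change = 46 − 73 = -27.
(Totals: 636 → 609.)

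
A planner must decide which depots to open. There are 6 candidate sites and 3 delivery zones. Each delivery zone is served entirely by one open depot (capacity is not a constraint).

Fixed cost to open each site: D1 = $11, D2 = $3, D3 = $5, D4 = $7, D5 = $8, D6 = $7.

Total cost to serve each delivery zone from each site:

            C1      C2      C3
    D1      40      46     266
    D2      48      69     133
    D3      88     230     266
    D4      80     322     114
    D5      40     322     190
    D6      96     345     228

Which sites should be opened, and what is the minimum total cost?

Open D1 and D4; minimum total cost 218.

For any fixed open set, each delivery zone goes to its cheapest open site; total = fixed + service.
{D1, D4}: C1→D1 40, C2→D1 46, C3→D4 114. Service 200; fixed 18; total 218.
{D1, D2, D4}: service 200 + fixed 21 = 221
{D1, D3, D4}: C1→D1 40, C2→D1 46, C3→D4 114. Service 200; fixed 23; total 223.
{D1, D2, D3, D4, D5, D6}: service 200 + fixed 41 = 241
No other subset beats 218.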